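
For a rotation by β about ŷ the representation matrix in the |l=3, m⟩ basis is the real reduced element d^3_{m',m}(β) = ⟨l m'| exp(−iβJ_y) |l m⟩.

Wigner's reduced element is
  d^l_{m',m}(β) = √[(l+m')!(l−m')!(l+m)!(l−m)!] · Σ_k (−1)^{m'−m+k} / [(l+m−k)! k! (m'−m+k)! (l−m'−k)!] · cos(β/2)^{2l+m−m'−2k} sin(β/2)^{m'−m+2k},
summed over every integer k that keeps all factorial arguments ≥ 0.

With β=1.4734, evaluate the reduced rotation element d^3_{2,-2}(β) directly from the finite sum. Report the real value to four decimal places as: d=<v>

d=0.4669

d^3_{2,-2}(β=1.4734) via Wigner's sum:
c=cos(1.4734/2)=0.740690, s=sin(1.4734/2)=0.671847; N=√[120·1·1·120]=120.000000
k∈{0,1} keeps every argument non-negative
  k=0: (−1)^4·120.0000/(24)·0.7407^2·0.6718^4 = +0.558888
  k=1: (−1)^5·120.0000/(120)·0.7407^0·0.6718^6 = -0.091965
d^3_{2,-2}(1.4734) = +0.558888 -0.091965 = +0.466923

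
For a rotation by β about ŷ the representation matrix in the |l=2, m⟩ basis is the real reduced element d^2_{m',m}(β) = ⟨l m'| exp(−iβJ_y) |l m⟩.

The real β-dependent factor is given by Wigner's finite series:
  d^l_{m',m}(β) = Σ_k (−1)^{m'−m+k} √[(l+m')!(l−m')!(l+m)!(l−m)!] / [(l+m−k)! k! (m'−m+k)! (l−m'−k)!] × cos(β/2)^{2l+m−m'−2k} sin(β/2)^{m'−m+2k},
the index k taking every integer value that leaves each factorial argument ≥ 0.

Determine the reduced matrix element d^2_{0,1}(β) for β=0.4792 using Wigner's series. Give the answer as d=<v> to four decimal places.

d=0.5011

d^2_{0,1}(β=0.4792) via Wigner's sum:
c=cos(0.4792/2)=0.971433, s=sin(0.4792/2)=0.237314; N=√[2·2·6·1]=4.898979
The bounds max(0,m−m')=1 and min(l+m,l−m')=2 give 2 terms
  k=1: (−1)^0·4.8990/(2)·0.9714^3·0.2373^1 = +0.532890
  k=2: (−1)^1·4.8990/(2)·0.9714^1·0.2373^3 = -0.031802
d^2_{0,1}(0.4792) = +0.532890 -0.031802 = +0.501088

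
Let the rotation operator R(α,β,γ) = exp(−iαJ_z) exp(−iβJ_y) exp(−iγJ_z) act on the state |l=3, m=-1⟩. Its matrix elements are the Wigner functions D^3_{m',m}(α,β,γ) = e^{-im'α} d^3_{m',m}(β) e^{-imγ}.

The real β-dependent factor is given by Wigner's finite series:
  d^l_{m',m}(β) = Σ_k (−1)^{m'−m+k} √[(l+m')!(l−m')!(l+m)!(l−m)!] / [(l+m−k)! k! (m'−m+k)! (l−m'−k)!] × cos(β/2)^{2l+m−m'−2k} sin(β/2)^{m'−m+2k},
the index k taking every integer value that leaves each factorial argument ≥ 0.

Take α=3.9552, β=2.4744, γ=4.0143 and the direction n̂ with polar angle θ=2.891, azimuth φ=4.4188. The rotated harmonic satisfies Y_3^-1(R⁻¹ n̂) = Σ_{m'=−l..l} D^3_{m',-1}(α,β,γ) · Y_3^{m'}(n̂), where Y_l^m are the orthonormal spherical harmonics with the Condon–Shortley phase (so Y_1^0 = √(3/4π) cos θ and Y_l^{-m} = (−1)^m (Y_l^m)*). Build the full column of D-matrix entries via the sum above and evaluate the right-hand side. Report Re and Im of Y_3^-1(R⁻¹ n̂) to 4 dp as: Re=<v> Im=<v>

Need the full column D^3_{m',-1} for m'=−3..3 at α=3.9552, β=2.4744, γ=4.0143.
cos(β/2)=0.327443, sin(β/2)=0.944871
d^3_{-3,-1}: single k=2 term ⇒ +0.039750;  D = -0.039164-0.006801i
d^3_{-2,-1}: k∈[1..2] ⇒ +0.011247 -0.187308 = -0.176060;  D = -0.141041+0.105378i
d^3_{-1,-1}: k∈[0..2] ⇒ +0.001233 -0.082107 +0.512759 = +0.431885;  D = -0.049780+0.429006i
d^3_{0,-1}: k∈[0..2] ⇒ -0.012321 +0.307778 -0.854258 = -0.558801;  D = +0.359172+0.428082i
d^3_{1,-1}: k∈[0..2] ⇒ +0.061580 -0.683678 +0.711598 = +0.089500;  D = +0.089344+0.005286i
d^3_{2,-1}: k∈[0..1] ⇒ -0.187308 +0.779827 = +0.592519;  D = -0.431715+0.405834i
d^3_{3,-1}: single k=0 term ⇒ +0.330984;  D = +0.000888-0.330983i
Y_3^{m'}(θ=2.891,φ=4.4188) and Σ D·Y over m':
  (-0.0392-0.0068i)·(+0.0049-0.0040i)  (-0.1410+0.1054i)·(+0.0507+0.0337i)  (-0.0498+0.4290i)·(-0.0856+0.2833i)  (+0.3592+0.4281i)·(-0.6119+0.0000i)  (+0.0893+0.0053i)·(+0.0856+0.2833i)  (-0.4317+0.4058i)·(+0.0507-0.0337i)  (+0.0009-0.3310i)·(-0.0049-0.0040i)
Y_3^-1(R⁻¹ n̂) = -0.351337-0.249556i

Re=-0.3513 Im=-0.2496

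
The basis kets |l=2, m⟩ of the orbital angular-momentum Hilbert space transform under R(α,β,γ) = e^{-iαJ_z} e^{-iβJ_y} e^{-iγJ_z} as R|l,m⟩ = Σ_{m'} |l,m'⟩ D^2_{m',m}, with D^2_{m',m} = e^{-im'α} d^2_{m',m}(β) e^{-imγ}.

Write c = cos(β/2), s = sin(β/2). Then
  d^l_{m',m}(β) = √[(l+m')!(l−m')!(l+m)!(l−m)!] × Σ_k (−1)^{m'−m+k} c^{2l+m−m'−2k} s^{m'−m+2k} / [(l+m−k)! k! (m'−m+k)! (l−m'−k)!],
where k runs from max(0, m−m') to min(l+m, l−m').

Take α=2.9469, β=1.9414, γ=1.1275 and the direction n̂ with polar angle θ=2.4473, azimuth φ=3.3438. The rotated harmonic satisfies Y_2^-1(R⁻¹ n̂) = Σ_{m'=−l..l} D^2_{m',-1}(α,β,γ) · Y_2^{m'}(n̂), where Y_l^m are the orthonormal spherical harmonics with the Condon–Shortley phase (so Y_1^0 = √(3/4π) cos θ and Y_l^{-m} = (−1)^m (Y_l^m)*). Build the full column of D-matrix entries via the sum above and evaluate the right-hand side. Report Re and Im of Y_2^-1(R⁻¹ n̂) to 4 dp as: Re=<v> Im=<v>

Need the full column D^2_{m',-1} for m'=−2..2 at α=2.9469, β=1.9414, γ=1.1275.
cos(β/2)=0.564722, sin(β/2)=0.825281
d^2_{-2,-1}: single k=1 term ⇒ +0.297260;  D = +0.219894+0.200024i
d^2_{-1,-1}: k∈[0..1] ⇒ +0.101704 -0.651620 = -0.549916;  D = +0.327520+0.441745i
d^2_{0,-1}: k∈[0..1] ⇒ -0.364067 +0.777528 = +0.413461;  D = +0.177341+0.373497i
d^2_{1,-1}: k∈[0..1] ⇒ +0.651620 -0.463882 = +0.187738;  D = -0.046193-0.181966i
d^2_{2,-1}: single k=0 term ⇒ -0.634849;  D = -0.034209-0.633927i
Y_2^{m'}(θ=2.4473,φ=3.3438) and Σ D·Y over m':
  (+0.2199+0.2000i)·(+0.1454-0.0622i)  (+0.3275+0.4417i)·(+0.3721-0.0763i)  (+0.1773+0.3735i)·(+0.2434+0.0000i)  (-0.0462-0.1820i)·(-0.3721-0.0763i)  (-0.0342-0.6339i)·(+0.1454+0.0622i)
Y_2^-1(R⁻¹ n̂) = +0.280949+0.222668i

Re=0.2809 Im=0.2227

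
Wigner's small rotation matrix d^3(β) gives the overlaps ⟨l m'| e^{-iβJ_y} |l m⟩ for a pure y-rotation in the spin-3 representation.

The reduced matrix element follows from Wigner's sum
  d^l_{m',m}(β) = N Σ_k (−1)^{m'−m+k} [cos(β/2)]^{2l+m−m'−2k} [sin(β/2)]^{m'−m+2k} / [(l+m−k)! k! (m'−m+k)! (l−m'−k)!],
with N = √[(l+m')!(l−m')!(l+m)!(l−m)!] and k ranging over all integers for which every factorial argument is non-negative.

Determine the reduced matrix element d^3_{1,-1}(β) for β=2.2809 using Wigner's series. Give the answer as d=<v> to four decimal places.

d=-0.2363

d^3_{1,-1}(β=2.2809) via Wigner's sum:
c=cos(2.2809/2)=0.417186, s=sin(2.2809/2)=0.908821; N=√[24·2·2·24]=48.000000
Admissible k: 0..2 (factorial args all ≥0)
  k=0: (−1)^2·48.0000/(8)·0.4172^4·0.9088^2 = +0.150115
  k=1: (−1)^3·48.0000/(6)·0.4172^2·0.9088^4 = -0.949867
  k=2: (−1)^4·48.0000/(48)·0.4172^0·0.9088^6 = +0.563470
d^3_{1,-1}(2.2809) = +0.150115 -0.949867 +0.563470 = -0.236281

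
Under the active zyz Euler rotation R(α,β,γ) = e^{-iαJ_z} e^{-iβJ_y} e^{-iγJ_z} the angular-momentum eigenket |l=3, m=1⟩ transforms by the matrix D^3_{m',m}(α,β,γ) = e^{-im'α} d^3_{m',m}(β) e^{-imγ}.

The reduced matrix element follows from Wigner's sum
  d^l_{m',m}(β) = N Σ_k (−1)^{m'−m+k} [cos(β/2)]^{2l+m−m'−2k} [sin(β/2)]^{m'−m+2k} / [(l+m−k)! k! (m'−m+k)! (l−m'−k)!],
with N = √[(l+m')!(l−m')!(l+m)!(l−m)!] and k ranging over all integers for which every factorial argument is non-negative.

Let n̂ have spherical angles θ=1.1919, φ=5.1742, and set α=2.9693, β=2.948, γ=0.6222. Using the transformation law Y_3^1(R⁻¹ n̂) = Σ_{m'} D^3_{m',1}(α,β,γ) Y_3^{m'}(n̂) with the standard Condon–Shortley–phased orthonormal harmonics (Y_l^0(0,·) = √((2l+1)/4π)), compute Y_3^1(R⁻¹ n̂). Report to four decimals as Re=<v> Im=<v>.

Need the full column D^3_{m',1} for m'=−3..3 at α=2.9693, β=2.948, γ=0.6222.
cos(β/2)=0.096645, sin(β/2)=0.995319
d^3_{-3,1}: single k=4 term ⇒ +0.035502;  D = -0.014855+0.032245i
d^3_{-2,1}: k∈[3..4] ⇒ +0.005629 -0.298533 = -0.292903;  D = -0.166354+0.241078i
d^3_{-1,1}: k∈[2..4] ⇒ +0.000519 -0.073333 +0.972240 = +0.899425;  D = -0.630180+0.641747i
d^3_{0,1}: k∈[1..3] ⇒ +0.000029 -0.009250 +0.327026 = +0.317805;  D = +0.258248-0.185225i
d^3_{1,1}: k∈[0..2] ⇒ +0.000001 -0.000691 +0.055000 = +0.054309;  D = -0.048905+0.023618i
d^3_{2,1}: k∈[0..1] ⇒ -0.000027 +0.005629 = +0.005603;  D = +0.005388-0.001536i
d^3_{3,1}: single k=0 term ⇒ +0.000335;  D = -0.000333+0.000035i
Y_3^{m'}(θ=1.1919,φ=5.1742) and Σ D·Y over m':
  (-0.0149+0.0322i)·(-0.3289-0.0617i)  (-0.1664+0.2411i)·(-0.1967+0.2603i)  (-0.6302+0.6417i)·(-0.0423-0.0849i)  (+0.2582-0.1852i)·(-0.3197+0.0000i)  (-0.0489+0.0236i)·(+0.0423-0.0849i)  (+0.0054-0.0015i)·(-0.1967-0.2603i)  (-0.0003+0.0000i)·(+0.3289-0.0617i)
Y_3^1(R⁻¹ n̂) = -0.026216-0.010741i

Re=-0.0262 Im=-0.0107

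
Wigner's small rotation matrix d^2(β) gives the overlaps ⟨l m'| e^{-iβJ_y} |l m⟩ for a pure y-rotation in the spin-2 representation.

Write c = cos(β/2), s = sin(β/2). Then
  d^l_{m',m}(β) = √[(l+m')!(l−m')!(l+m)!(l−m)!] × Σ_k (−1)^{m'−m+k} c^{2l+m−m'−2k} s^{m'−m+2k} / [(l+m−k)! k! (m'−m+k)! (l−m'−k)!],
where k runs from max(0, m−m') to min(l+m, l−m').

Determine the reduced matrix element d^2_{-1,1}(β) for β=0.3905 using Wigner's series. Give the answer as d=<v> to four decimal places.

d=0.1073

d^2_{-1,1}(β=0.3905) via Wigner's sum:
With c≡cos(β/2)=0.980999 and s≡sin(β/2)=0.194012, N=[1·6·6·1]^{1/2}=6.000000
Admissible k: 2..3 (factorial args all ≥0)
  k=2: (−1)^0·6.0000/(2)·0.9810^2·0.1940^2 = +0.108671
  k=3: (−1)^1·6.0000/(6)·0.9810^0·0.1940^4 = -0.001417
d^2_{-1,1}(0.3905) = +0.108671 -0.001417 = +0.107254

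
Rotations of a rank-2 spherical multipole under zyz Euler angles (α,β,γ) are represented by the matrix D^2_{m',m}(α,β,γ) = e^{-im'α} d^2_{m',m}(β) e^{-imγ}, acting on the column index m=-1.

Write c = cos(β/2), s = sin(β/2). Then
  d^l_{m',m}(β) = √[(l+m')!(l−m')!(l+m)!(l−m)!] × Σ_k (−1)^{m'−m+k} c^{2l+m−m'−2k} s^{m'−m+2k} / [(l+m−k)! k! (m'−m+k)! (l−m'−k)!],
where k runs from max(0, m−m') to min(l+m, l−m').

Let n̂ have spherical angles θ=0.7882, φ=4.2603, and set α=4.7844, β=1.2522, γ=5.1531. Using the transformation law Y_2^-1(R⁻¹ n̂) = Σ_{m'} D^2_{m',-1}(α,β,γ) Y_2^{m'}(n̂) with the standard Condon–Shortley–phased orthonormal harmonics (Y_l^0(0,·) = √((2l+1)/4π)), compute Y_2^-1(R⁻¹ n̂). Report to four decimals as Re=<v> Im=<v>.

Re=0.0729 Im=0.3621

Need the full column D^2_{m',-1} for m'=−2..2 at α=4.7844, β=1.2522, γ=5.1531.
cos(β/2)=0.810319, sin(β/2)=0.585989
d^2_{-2,-1}: single k=1 term ⇒ +0.623573;  D = -0.344198+0.519973i
d^2_{-1,-1}: k∈[0..1] ⇒ +0.431146 -0.676413 = -0.245268;  D = +0.213729+0.120316i
d^2_{0,-1}: k∈[0..1] ⇒ -0.763718 +0.399393 = -0.364326;  D = -0.155415+0.329514i
d^2_{1,-1}: k∈[0..1] ⇒ +0.676413 -0.117912 = +0.558501;  D = +0.520968+0.201286i
d^2_{2,-1}: single k=0 term ⇒ -0.326103;  D = +0.095338-0.311855i
Y_2^{m'}(θ=0.7882,φ=4.2603) and Σ D·Y over m':
  (-0.3442+0.5200i)·(-0.1201-0.1526i)  (+0.2137+0.1203i)·(-0.1687+0.3475i)  (-0.1554+0.3295i)·(+0.1550+0.0000i)  (+0.5210+0.2013i)·(+0.1687+0.3475i)  (+0.0953-0.3119i)·(-0.1201+0.1526i)
Y_2^-1(R⁻¹ n̂) = +0.072859+0.362130i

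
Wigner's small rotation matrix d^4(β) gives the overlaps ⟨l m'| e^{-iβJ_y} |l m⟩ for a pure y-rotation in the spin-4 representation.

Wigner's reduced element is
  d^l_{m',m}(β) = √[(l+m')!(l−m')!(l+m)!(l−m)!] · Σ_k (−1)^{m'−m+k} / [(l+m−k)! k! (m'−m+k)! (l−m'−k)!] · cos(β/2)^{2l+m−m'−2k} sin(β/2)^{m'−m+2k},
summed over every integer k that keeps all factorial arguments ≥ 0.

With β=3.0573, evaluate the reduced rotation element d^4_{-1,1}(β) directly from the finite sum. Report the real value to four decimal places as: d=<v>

d=-0.9665

d^4_{-1,1}(β=3.0573) via Wigner's sum:
Half-angle: c=0.042134, s=0.999112. N=√(6·120·120·6)=720.000000
Admissible k: 2..5 (factorial args all ≥0)
  k=2: (−1)^0·720.0000/(72)·0.0421^6·0.9991^2 = +0.000000
  k=3: (−1)^1·720.0000/(24)·0.0421^4·0.9991^4 = -0.000094
  k=4: (−1)^2·720.0000/(48)·0.0421^2·0.9991^6 = +0.026487
  k=5: (−1)^3·720.0000/(720)·0.0421^0·0.9991^8 = -0.992918
d^4_{-1,1}(3.0573) = +0.000000 -0.000094 +0.026487 -0.992918 = -0.966525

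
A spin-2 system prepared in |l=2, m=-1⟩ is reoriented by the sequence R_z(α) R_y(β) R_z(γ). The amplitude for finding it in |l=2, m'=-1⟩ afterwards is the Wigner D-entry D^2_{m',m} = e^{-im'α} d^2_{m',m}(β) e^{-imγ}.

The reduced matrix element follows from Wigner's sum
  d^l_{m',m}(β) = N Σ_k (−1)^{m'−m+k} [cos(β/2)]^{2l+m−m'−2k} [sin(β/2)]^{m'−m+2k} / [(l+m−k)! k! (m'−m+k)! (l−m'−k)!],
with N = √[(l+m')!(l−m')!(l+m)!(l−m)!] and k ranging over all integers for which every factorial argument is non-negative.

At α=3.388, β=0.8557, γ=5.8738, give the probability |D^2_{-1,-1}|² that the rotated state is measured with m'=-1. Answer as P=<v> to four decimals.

P=0.0664

D^2_{-1,-1}(3.388,0.8557,5.8738) = e^{-i·-1·3.388}·d^2_{-1,-1}(0.8557)·e^{-i·-1·5.8738}. Compute d first:
With c≡cos(β/2)=0.909860 and s≡sin(β/2)=0.414916, N=[1·6·1·6]^{1/2}=6.000000
k∈{0,1} keeps every argument non-negative
  k=0: (−1)^0·6.0000/(6)·0.9099^4·0.4149^0 = +0.685327
  k=1: (−1)^1·6.0000/(2)·0.9099^2·0.4149^2 = -0.427553
d^2_{-1,-1}(0.8557) = +0.685327 -0.427553 = +0.257775
|D^2_{-1,-1}|² = |d^2_{-1,-1}(β)|² = (+0.257775)² = 0.066448 (the z-rotation phases have unit modulus)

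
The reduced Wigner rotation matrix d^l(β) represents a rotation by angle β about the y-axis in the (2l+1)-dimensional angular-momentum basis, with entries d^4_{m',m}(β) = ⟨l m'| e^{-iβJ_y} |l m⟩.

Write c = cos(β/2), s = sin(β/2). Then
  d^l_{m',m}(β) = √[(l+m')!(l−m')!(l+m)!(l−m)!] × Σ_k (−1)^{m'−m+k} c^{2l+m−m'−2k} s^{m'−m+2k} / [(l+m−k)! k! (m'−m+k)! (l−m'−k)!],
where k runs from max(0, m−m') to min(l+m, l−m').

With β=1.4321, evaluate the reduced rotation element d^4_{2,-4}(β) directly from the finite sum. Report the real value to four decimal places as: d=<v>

d=0.2409

d^4_{2,-4}(β=1.4321) via Wigner's sum:
c=cos(1.4321/2)=0.754404, s=sin(1.4321/2)=0.656410; N=√[720·2·1·40320]=7619.763776
Admissible k: 0..0 (factorial args all ≥0)
  k=0: (−1)^6·7619.7638/(1440)·0.7544^2·0.6564^6 = +0.240901
d^4_{2,-4}(1.4321) = +0.240901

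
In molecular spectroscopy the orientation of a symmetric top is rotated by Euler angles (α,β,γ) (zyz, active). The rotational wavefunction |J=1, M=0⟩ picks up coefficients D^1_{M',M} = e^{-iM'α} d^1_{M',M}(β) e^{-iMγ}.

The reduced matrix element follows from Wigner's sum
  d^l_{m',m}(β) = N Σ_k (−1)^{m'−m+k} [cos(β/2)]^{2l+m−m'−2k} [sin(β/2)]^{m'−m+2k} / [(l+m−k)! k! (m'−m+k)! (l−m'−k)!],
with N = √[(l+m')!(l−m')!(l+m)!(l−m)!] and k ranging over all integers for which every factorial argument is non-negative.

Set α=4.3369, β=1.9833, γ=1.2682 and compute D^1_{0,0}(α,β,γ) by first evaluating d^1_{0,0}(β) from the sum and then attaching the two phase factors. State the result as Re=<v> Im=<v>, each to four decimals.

Re=-0.4009 Im=0.0000

First d^1_{0,0}(β=1.9833), then the phase factors e^{-i(0)α} and e^{-i(0)γ}:
Half-angle: c=0.547310, s=0.836930. N=√(1·1·1·1)=1.000000
Admissible k: 0..1 (factorial args all ≥0)
  k=0: (−1)^0·1.0000/(1)·0.5473^2·0.8369^0 = +0.299548
  k=1: (−1)^1·1.0000/(1)·0.5473^0·0.8369^2 = -0.700452
d^1_{0,0}(1.9833) = +0.299548 -0.700452 = -0.400904
D = (+1.000000+0.000000i)·(-0.400904)·(+1.000000+0.000000i) = -0.400904+0.000000i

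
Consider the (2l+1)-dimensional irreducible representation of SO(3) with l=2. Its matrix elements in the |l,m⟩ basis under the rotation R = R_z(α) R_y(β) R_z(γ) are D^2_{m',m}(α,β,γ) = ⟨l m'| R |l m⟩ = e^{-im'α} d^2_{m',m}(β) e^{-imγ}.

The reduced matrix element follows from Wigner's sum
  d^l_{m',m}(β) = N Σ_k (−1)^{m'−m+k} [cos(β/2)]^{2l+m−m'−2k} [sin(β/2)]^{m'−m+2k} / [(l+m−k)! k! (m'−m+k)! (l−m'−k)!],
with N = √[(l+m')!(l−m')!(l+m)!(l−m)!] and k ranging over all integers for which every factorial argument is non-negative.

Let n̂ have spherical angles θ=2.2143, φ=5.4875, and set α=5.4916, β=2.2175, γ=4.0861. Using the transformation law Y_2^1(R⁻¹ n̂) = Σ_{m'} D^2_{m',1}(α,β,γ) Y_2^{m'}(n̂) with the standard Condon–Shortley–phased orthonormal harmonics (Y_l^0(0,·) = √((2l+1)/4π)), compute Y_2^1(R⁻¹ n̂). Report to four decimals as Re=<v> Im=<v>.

Need the full column D^2_{m',1} for m'=−2..2 at α=5.4916, β=2.2175, γ=4.0861.
cos(β/2)=0.445781, sin(β/2)=0.895142
d^2_{-2,1}: single k=3 term ⇒ +0.639481;  D = +0.522711+0.368387i
d^2_{-1,1}: k∈[2..3] ⇒ +0.477692 -0.642049 = -0.164357;  D = -0.027044-0.162117i
d^2_{0,1}: k∈[1..2] ⇒ +0.194237 -0.783201 = -0.588964;  D = +0.345216-0.477183i
d^2_{1,1}: k∈[0..1] ⇒ +0.039490 -0.477692 = -0.438202;  D = +0.433088-0.066750i
d^2_{2,1}: single k=0 term ⇒ -0.158594;  D = +0.127334+0.094541i
Y_2^{m'}(θ=2.2143,φ=5.4875) and Σ D·Y over m':
  (+0.5227+0.3684i)·(-0.0051+0.2472i)  (-0.0270-0.1621i)·(-0.2595-0.2649i)  (+0.3452-0.4772i)·(+0.0252+0.0000i)  (+0.4331-0.0667i)·(+0.2595-0.2649i)  (+0.1273+0.0945i)·(-0.0051-0.2472i)
Y_2^1(R⁻¹ n̂) = -0.003500+0.000515i

Re=-0.0035 Im=0.0005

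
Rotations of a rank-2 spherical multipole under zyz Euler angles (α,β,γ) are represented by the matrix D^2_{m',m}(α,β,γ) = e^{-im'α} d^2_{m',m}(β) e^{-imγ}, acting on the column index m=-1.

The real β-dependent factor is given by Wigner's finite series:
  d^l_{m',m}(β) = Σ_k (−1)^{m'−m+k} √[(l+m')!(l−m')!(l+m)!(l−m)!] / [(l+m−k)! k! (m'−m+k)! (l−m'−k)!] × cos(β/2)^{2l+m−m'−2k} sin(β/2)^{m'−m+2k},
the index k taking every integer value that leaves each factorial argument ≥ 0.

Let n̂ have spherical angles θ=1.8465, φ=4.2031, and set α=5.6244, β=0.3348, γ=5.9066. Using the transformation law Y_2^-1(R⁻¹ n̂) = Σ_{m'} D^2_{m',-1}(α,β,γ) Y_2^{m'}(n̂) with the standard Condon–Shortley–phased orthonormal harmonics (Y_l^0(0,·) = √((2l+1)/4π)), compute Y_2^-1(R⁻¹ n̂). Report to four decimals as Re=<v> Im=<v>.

Need the full column D^2_{m',-1} for m'=−2..2 at α=5.6244, β=0.3348, γ=5.9066.
cos(β/2)=0.986021, sin(β/2)=0.166619
d^2_{-2,-1}: single k=1 term ⇒ +0.319458;  D = -0.039308-0.317031i
d^2_{-1,-1}: k∈[0..1] ⇒ +0.945247 -0.080974 = +0.864273;  D = +0.440958-0.743319i
d^2_{0,-1}: k∈[0..1] ⇒ -0.391255 +0.011172 = -0.380083;  D = -0.353449+0.139774i
d^2_{1,-1}: k∈[0..1] ⇒ +0.080974 -0.000771 = +0.080203;  D = +0.077031+0.022334i
d^2_{2,-1}: single k=0 term ⇒ -0.009122;  D = -0.005373-0.007372i
Y_2^{m'}(θ=1.8465,φ=4.2031) and Σ D·Y over m':
  (-0.0393-0.3170i)·(-0.1876-0.3045i)  (+0.4410-0.7433i)·(+0.0987-0.1767i)  (-0.3534+0.1398i)·(-0.2453+0.0000i)  (+0.0770+0.0223i)·(-0.0987-0.1767i)  (-0.0054-0.0074i)·(-0.1876+0.3045i)
Y_2^-1(R⁻¹ n̂) = -0.090692-0.130149i

Re=-0.0907 Im=-0.1301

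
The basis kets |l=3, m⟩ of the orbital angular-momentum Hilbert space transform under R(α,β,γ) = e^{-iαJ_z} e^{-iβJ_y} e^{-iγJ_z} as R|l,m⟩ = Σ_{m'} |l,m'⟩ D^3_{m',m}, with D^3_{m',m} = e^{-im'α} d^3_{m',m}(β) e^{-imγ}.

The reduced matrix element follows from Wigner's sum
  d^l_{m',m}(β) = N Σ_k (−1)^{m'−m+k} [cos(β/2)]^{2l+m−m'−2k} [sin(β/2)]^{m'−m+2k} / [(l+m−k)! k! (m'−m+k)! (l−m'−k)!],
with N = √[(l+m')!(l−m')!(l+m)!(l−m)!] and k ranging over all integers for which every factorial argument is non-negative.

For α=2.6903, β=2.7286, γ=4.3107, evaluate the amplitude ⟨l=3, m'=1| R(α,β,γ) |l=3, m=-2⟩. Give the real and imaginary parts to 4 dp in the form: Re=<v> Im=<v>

Re=0.4987 Im=-0.1832

D^3_{1,-2}(2.6903,2.7286,4.3107) = e^{-i·1·2.6903}·d^3_{1,-2}(2.7286)·e^{-i·-2·4.3107}. Compute d first:
Half-angle: c=0.205032, s=0.978755. N=√(24·2·1·120)=75.894664
k∈{0,1} keeps every argument non-negative
  k=0: (−1)^3·75.8947/(12)·0.2050^3·0.9788^3 = -0.051111
  k=1: (−1)^4·75.8947/(24)·0.2050^1·0.9788^5 = +0.582361
d^3_{1,-2}(2.7286) = -0.051111 +0.582361 = +0.531249
Attach z-rotation phases: D = e^{-i(1)(2.6903)}·(+0.531249)·e^{-i(-2)(4.3107)} = +0.498660-0.183205i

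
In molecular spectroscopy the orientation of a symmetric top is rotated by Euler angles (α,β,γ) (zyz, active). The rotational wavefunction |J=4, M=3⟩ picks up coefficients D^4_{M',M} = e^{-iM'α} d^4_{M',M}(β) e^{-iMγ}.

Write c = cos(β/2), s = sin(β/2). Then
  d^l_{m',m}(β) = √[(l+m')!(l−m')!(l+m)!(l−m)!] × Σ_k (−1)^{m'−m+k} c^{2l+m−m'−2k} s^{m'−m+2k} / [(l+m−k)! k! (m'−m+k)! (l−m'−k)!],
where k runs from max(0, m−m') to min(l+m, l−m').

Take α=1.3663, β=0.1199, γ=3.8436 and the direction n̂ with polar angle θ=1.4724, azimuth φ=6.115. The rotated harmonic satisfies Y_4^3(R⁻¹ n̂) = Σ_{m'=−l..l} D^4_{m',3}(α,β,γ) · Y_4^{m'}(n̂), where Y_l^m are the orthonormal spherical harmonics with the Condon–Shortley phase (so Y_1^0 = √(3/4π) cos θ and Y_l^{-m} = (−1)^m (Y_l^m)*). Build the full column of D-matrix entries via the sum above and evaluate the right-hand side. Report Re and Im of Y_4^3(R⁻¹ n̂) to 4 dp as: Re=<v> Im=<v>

Need the full column D^4_{m',3} for m'=−4..4 at α=1.3663, β=0.1199, γ=3.8436.
cos(β/2)=0.998204, sin(β/2)=0.059914
d^4_{-4,3}: single k=7 term ⇒ +0.000000;  D = +0.000000+0.000000i
d^4_{-3,3}: k∈[6..7] ⇒ +0.000000 -0.000000 = +0.000000;  D = +0.000000-0.000000i
d^4_{-2,3}: k∈[5..6] ⇒ +0.000009 -0.000000 = +0.000009;  D = -0.000007-0.000005i
d^4_{-1,3}: k∈[4..5] ⇒ +0.000169 -0.000000 = +0.000169;  D = -0.000125+0.000114i
d^4_{0,3}: k∈[3..4] ⇒ +0.002522 -0.000009 = +0.002513;  D = +0.001282+0.002161i
d^4_{1,3}: k∈[2..3] ⇒ +0.028187 -0.000169 = +0.028017;  D = +0.026499-0.009098i
d^4_{2,3}: k∈[1..2] ⇒ +0.221374 -0.002393 = +0.218981;  D = -0.027569-0.217239i
d^4_{3,3}: k∈[0..1] ⇒ +0.985718 -0.024858 = +0.960860;  D = -0.957919-0.075123i
d^4_{4,3}: single k=0 term ⇒ -0.167343;  D = +0.046690-0.160698i
Y_4^{m'}(θ=1.4724,φ=6.115) and Σ D·Y over m':
  (+0.0000+0.0000i)·(+0.3395+0.2705i)  (+0.0000-0.0000i)·(+0.1061+0.0586i)  (-0.0000-0.0000i)·(-0.2916-0.1020i)  (-0.0001+0.0001i)·(-0.1337-0.0227i)  (+0.0013+0.0022i)·(+0.2871+0.0000i)  (+0.0265-0.0091i)·(+0.1337-0.0227i)  (-0.0276-0.2172i)·(-0.2916+0.1020i)  (-0.9579-0.0751i)·(-0.1061+0.0586i)  (+0.0467-0.1607i)·(+0.3395-0.2705i)
Y_4^3(R⁻¹ n̂) = +0.112323-0.055999i

Re=0.1123 Im=-0.0560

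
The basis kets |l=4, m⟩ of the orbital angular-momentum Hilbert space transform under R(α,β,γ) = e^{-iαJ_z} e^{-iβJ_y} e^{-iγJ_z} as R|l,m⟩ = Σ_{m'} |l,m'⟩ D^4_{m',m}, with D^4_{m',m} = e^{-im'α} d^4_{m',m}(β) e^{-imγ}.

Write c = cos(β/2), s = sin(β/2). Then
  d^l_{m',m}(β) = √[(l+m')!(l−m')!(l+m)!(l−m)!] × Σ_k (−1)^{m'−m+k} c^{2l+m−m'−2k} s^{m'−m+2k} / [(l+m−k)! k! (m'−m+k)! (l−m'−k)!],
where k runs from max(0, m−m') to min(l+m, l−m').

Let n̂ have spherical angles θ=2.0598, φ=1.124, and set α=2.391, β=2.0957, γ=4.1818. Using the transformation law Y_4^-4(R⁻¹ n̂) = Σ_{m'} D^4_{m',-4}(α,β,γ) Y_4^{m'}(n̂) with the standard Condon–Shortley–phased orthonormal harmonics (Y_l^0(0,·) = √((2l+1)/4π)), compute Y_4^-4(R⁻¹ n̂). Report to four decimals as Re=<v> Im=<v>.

Need the full column D^4_{m',-4} for m'=−4..4 at α=2.391, β=2.0957, γ=4.1818.
cos(β/2)=0.499435, sin(β/2)=0.866351
d^4_{-4,-4}: single k=0 term ⇒ +0.003871;  D = +0.001551+0.003547i
d^4_{-3,-4}: single k=0 term ⇒ -0.018993;  D = -0.006303+0.017917i
d^4_{-2,-4}: single k=0 term ⇒ +0.061637;  D = -0.054616+0.028569i
d^4_{-1,-4}: single k=0 term ⇒ -0.151207;  D = -0.145783-0.040134i
d^4_{0,-4}: single k=0 term ⇒ +0.293252;  D = -0.153669-0.249765i
d^4_{1,-4}: single k=0 term ⇒ -0.454989;  D = +0.089961-0.446007i
d^4_{2,-4}: single k=0 term ⇒ +0.558086;  D = +0.453834-0.324799i
d^4_{3,-4}: single k=0 term ⇒ -0.517467;  D = +0.513139+0.066785i
d^4_{4,-4}: single k=0 term ⇒ +0.317360;  D = +0.202203+0.244605i
Y_4^{m'}(θ=2.0598,φ=1.124) and Σ D·Y over m':
  (+0.0016+0.0035i)·(-0.0577+0.2625i)  (-0.0063+0.0179i)·(+0.3938-0.0924i)  (-0.0546+0.0286i)·(-0.0890-0.1107i)  (-0.1458-0.0401i)·(+0.1234-0.2575i)  (-0.1537-0.2498i)·(-0.2026+0.0000i)  (+0.0900-0.4460i)·(-0.1234-0.2575i)  (+0.4538-0.3248i)·(-0.0890+0.1107i)  (+0.5131+0.0668i)·(-0.3938-0.0924i)  (+0.2022+0.2446i)·(-0.0577-0.2625i)
Y_4^-4(R⁻¹ n̂) = -0.264764+0.064617i

Re=-0.2648 Im=0.0646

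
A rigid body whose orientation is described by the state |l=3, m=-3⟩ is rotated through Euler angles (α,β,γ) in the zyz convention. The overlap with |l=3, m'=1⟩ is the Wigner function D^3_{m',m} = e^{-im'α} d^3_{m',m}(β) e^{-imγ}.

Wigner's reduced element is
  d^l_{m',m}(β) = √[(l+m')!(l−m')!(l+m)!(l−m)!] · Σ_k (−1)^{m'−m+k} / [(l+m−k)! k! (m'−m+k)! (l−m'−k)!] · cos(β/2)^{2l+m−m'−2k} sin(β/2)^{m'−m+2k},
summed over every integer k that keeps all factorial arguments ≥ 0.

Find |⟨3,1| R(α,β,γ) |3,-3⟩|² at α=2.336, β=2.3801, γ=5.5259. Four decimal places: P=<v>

First d^3_{1,-3}(β=2.3801), then the phase factors e^{-i(1)α} and e^{-i(-3)γ}:
Half-angle: c=0.371613, s=0.928388. N=√(24·2·1·720)=185.903201
k: max(0,(-3)−(1))=0 … min(3+(-3),3−(1))=0
  k=0: (−1)^4·185.9032/(48)·0.3716^2·0.9284^4 = +0.397325
d^3_{1,-3}(2.3801) = +0.397325
|D^3_{1,-3}|² = |d^3_{1,-3}(β)|² = (+0.397325)² = 0.157867 (the z-rotation phases have unit modulus)

P=0.1579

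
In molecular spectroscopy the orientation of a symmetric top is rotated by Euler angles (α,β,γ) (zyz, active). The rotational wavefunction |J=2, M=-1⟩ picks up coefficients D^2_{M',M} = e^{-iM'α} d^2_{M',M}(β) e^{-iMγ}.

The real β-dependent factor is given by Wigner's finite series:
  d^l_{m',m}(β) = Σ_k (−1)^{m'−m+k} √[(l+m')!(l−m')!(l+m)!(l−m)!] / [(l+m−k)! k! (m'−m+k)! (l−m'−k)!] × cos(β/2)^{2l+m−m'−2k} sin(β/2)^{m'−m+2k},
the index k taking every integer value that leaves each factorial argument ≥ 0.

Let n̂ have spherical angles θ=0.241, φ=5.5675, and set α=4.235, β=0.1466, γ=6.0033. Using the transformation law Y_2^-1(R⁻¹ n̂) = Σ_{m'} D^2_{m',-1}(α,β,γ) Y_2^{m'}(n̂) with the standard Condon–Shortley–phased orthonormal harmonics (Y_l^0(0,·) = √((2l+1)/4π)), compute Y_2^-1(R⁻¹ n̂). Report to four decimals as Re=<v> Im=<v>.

Re=-0.1099 Im=-0.1490

Need the full column D^2_{m',-1} for m'=−2..2 at α=4.235, β=0.1466, γ=6.0033.
cos(β/2)=0.997315, sin(β/2)=0.073234
d^2_{-2,-1}: single k=1 term ⇒ +0.145292;  D = -0.047923+0.137161i
d^2_{-1,-1}: k∈[0..1] ⇒ +0.989302 -0.016004 = +0.973299;  D = -0.668601-0.707307i
d^2_{0,-1}: k∈[0..1] ⇒ -0.177946 +0.000960 = -0.176986;  D = -0.170099+0.048892i
d^2_{1,-1}: k∈[0..1] ⇒ +0.016004 -0.000029 = +0.015975;  D = -0.003135+0.015664i
d^2_{2,-1}: single k=0 term ⇒ -0.000783;  D = +0.000612+0.000490i
Y_2^{m'}(θ=0.241,φ=5.5675) and Σ D·Y over m':
  (-0.0479+0.1372i)·(+0.0031+0.0218i)  (-0.6686-0.7073i)·(+0.1351+0.1175i)  (-0.1701+0.0489i)·(+0.5769+0.0000i)  (-0.0031+0.0157i)·(-0.1351+0.1175i)  (+0.0006+0.0005i)·(+0.0031-0.0218i)
Y_2^-1(R⁻¹ n̂) = -0.109913-0.149043i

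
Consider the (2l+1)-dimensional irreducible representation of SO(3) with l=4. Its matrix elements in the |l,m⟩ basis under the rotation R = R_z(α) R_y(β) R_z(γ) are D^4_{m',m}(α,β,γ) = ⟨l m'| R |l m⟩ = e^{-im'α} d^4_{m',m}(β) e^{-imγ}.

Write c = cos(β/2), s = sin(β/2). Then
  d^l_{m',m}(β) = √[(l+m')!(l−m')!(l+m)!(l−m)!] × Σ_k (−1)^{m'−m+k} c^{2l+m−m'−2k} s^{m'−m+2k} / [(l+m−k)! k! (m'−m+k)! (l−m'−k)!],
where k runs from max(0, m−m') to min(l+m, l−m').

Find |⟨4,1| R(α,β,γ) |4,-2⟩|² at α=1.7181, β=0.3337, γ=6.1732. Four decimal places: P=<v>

P=0.0033

First d^4_{1,-2}(β=0.3337), then the phase factors e^{-i(1)α} and e^{-i(-2)γ}:
With c≡cos(β/2)=0.986113 and s≡sin(β/2)=0.166077, N=[120·6·2·720]^{1/2}=1018.233765
k∈{0,1,2} keeps every argument non-negative
  k=0: (−1)^3·1018.2338/(72)·0.9861^5·0.1661^3 = -0.060405
  k=1: (−1)^4·1018.2338/(48)·0.9861^3·0.1661^5 = +0.002570
  k=2: (−1)^5·1018.2338/(240)·0.9861^1·0.1661^7 = -0.000015
d^4_{1,-2}(0.3337) = -0.060405 +0.002570 -0.000015 = -0.057850
|D^4_{1,-2}|² = |d^4_{1,-2}(β)|² = (-0.057850)² = 0.003347 (the z-rotation phases have unit modulus)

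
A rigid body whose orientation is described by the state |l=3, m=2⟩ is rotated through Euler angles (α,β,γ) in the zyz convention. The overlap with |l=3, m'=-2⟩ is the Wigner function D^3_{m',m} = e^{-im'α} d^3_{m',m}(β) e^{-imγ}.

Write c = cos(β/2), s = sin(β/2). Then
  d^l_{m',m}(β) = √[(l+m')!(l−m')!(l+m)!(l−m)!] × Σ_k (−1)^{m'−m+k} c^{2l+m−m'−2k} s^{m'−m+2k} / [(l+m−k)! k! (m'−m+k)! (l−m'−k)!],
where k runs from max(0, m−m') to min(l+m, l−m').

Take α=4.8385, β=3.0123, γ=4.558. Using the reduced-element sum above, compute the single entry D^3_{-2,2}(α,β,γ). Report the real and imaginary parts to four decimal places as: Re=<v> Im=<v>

D^3_{-2,2}(4.8385,3.0123,4.558) = e^{-i·-2·4.8385}·d^3_{-2,2}(3.0123)·e^{-i·2·4.558}. Compute d first:
c=cos(3.0123/2)=0.064601, s=sin(3.0123/2)=0.997911; N=√[1·120·120·1]=120.000000
k∈{4,5} keeps every argument non-negative
  k=4: (−1)^0·120.0000/(24)·0.0646^2·0.9979^4 = +0.020693
  k=5: (−1)^1·120.0000/(120)·0.0646^0·0.9979^6 = -0.987532
d^3_{-2,2}(3.0123) = +0.020693 -0.987532 = -0.966839
D = (-0.968360-0.249556i)·(-0.966839)·(-0.952706-0.303895i) = -0.818646-0.514391i

Re=-0.8186 Im=-0.5144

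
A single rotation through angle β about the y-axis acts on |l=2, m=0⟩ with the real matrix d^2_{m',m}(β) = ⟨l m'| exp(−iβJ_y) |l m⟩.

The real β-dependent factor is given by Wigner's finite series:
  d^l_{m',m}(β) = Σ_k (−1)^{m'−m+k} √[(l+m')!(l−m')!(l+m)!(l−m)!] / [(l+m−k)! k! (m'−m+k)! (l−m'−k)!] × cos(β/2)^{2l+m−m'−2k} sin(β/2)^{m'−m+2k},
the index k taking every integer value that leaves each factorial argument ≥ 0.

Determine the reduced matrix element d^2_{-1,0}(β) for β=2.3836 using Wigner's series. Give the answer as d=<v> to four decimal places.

d=-0.6115

d^2_{-1,0}(β=2.3836) via Wigner's sum:
With c≡cos(β/2)=0.369988 and s≡sin(β/2)=0.929036, N=[1·6·2·2]^{1/2}=4.898979
k∈{1,2} keeps every argument non-negative
  k=1: (−1)^0·4.8990/(2)·0.3700^3·0.9290^1 = +0.115258
  k=2: (−1)^1·4.8990/(2)·0.3700^1·0.9290^3 = -0.726711
d^2_{-1,0}(2.3836) = +0.115258 -0.726711 = -0.611453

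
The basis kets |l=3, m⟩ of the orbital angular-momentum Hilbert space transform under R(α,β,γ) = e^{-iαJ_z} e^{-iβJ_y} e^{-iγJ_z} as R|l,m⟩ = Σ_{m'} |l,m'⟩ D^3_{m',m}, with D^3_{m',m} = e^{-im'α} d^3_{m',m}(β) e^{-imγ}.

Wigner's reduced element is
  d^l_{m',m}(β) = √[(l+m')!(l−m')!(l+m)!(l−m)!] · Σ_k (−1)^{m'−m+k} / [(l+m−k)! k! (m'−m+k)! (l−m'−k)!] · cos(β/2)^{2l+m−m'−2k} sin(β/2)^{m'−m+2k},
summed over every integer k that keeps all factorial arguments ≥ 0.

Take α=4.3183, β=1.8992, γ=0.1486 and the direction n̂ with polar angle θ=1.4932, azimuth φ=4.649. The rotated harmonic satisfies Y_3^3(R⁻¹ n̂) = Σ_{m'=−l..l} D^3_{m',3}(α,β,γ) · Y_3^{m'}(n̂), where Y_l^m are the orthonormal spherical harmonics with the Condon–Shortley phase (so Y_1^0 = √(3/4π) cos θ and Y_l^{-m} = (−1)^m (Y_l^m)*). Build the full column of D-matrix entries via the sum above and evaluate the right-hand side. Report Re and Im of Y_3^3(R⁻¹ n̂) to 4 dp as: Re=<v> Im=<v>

Need the full column D^3_{m',3} for m'=−3..3 at α=4.3183, β=1.8992, γ=0.1486.
cos(β/2)=0.582008, sin(β/2)=0.813183
d^3_{-3,3}: single k=6 term ⇒ +0.289154;  D = +0.288680-0.016551i
d^3_{-2,3}: single k=5 term ⇒ +0.506927;  D = -0.167532+0.478444i
d^3_{-1,3}: single k=4 term ⇒ +0.573663;  D = -0.427132-0.382946i
d^3_{0,3}: single k=3 term ⇒ +0.474097;  D = +0.427762-0.204421i
d^3_{1,3}: single k=2 term ⇒ +0.293859;  D = +0.015189+0.293466i
d^3_{2,3}: single k=1 term ⇒ +0.133018;  D = -0.125297-0.044658i
d^3_{3,3}: single k=0 term ⇒ +0.038867;  D = +0.026106-0.028794i
Y_3^{m'}(θ=1.4932,φ=4.649) and Σ D·Y over m':
  (+0.2887-0.0166i)·(+0.0782-0.4060i)  (-0.1675+0.4784i)·(-0.0781-0.0100i)  (-0.4271-0.3829i)·(+0.0198-0.3119i)  (+0.4278-0.2044i)·(-0.0859+0.0000i)  (+0.0152+0.2935i)·(-0.0198-0.3119i)  (-0.1253-0.0447i)·(-0.0781+0.0100i)  (+0.0261-0.0288i)·(-0.0782-0.4060i)
Y_3^3(R⁻¹ n̂) = -0.043223-0.027659i

Re=-0.0432 Im=-0.0277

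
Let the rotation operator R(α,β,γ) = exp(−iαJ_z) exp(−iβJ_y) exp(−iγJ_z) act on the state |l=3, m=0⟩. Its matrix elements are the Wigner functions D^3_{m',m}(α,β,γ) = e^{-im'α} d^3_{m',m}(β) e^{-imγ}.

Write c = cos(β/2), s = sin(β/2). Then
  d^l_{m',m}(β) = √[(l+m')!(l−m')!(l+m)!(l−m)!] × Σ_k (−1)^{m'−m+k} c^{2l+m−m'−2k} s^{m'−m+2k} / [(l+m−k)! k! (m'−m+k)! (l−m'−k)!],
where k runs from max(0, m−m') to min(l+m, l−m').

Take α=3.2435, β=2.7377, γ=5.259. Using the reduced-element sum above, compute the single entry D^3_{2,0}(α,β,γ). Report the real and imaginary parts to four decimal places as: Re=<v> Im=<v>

Re=-0.1904 Im=0.0394

Split into d^3_{2,0}(β=2.7377) × two z-phases.
Half-angle: c=0.200576, s=0.979678. N=√(120·1·6·6)=65.726707
k: max(0,(0)−(2))=0 … min(3+(0),3−(2))=1
  k=0: (−1)^2·65.7267/(12)·0.2006^4·0.9797^2 = +0.008508
  k=1: (−1)^3·65.7267/(12)·0.2006^2·0.9797^4 = -0.202980
d^3_{2,0}(2.7377) = +0.008508 -0.202980 = -0.194472
D = (+0.979302-0.202407i)·(-0.194472)·(+1.000000+0.000000i) = -0.190447+0.039362i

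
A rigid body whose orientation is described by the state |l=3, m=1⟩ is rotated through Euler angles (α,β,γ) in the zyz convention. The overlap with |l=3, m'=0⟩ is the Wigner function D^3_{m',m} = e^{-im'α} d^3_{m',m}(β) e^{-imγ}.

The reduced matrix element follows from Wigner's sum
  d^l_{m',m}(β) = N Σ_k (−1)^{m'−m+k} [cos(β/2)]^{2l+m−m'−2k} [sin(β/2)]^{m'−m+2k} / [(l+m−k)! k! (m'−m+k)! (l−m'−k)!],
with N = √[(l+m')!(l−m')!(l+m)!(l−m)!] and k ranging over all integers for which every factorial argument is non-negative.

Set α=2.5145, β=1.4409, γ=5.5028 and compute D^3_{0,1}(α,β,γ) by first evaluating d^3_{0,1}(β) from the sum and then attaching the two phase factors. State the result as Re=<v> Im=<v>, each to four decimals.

Re=-0.2795 Im=-0.2767

Split into d^3_{0,1}(β=1.4409) × two z-phases.
c=cos(1.4409/2)=0.751509, s=sin(1.4409/2)=0.659723; N=√[6·6·24·2]=41.569219
The bounds max(0,m−m')=1 and min(l+m,l−m')=3 give 3 terms
  k=1: (−1)^0·41.5692/(12)·0.7515^5·0.6597^1 = +0.547801
  k=2: (−1)^1·41.5692/(4)·0.7515^3·0.6597^3 = -1.266482
  k=3: (−1)^2·41.5692/(12)·0.7515^1·0.6597^5 = +0.325336
d^3_{0,1}(1.4409) = +0.547801 -1.266482 +0.325336 = -0.393345
D = (+1.000000+0.000000i)·(-0.393345)·(+0.710643+0.703553i) = -0.279527-0.276739i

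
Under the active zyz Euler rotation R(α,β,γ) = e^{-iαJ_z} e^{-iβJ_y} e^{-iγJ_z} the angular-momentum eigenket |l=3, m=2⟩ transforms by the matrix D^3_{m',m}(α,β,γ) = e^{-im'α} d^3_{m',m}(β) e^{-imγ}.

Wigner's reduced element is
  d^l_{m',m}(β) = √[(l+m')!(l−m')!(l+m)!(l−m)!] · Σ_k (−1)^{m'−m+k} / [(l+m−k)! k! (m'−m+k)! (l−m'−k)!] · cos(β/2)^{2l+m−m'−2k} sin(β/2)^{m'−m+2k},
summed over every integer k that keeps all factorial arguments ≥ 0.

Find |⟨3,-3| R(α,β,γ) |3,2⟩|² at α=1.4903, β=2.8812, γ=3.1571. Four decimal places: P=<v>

P=0.0929

Split into d^3_{-3,2}(β=2.8812) × two z-phases.
With c≡cos(β/2)=0.129829 and s≡sin(β/2)=0.991536, N=[1·720·120·1]^{1/2}=293.938769
k: max(0,(2)−(-3))=5 … min(3+(2),3−(-3))=5
  k=5: (−1)^0·293.9388/(120)·0.1298^1·0.9915^5 = +0.304783
d^3_{-3,2}(2.8812) = +0.304783
|D^3_{-3,2}|² = |d^3_{-3,2}(β)|² = (+0.304783)² = 0.092892 (the z-rotation phases have unit modulus)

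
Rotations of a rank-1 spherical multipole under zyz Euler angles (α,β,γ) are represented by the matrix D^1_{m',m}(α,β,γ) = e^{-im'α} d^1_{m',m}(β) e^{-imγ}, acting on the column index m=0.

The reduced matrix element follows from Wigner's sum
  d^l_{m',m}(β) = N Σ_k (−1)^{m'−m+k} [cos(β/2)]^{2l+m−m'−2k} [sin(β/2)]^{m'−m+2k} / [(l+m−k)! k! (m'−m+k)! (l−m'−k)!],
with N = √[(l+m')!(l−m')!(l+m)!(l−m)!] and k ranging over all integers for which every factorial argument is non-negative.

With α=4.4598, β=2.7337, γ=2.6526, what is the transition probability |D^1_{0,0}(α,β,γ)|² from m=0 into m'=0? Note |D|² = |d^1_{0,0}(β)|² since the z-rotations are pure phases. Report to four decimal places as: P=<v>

P=0.8426

D^1_{0,0}(4.4598,2.7337,2.6526) = e^{-i·0·4.4598}·d^1_{0,0}(2.7337)·e^{-i·0·2.6526}. Compute d first:
c=cos(2.7337/2)=0.202535, s=sin(2.7337/2)=0.979275; N=√[1·1·1·1]=1.000000
The bounds max(0,m−m')=0 and min(l+m,l−m')=1 give 2 terms
  k=0: (−1)^0·1.0000/(1)·0.2025^2·0.9793^0 = +0.041021
  k=1: (−1)^1·1.0000/(1)·0.2025^0·0.9793^2 = -0.958979
d^1_{0,0}(2.7337) = +0.041021 -0.958979 = -0.917959
|D^1_{0,0}|² = |d^1_{0,0}(β)|² = (-0.917959)² = 0.842648 (the z-rotation phases have unit modulus)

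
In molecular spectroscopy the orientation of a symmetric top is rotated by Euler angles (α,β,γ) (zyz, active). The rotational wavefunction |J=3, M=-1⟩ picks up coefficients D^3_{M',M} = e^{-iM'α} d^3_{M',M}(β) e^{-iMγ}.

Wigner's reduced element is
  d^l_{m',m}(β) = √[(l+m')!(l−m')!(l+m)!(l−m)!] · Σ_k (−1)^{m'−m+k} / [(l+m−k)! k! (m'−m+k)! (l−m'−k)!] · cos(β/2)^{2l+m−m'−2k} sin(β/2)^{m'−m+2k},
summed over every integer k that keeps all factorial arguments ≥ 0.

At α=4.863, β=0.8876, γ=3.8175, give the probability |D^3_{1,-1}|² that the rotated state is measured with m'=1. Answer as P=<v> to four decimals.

P=0.2708

D^3_{1,-1}(4.863,0.8876,3.8175) = e^{-i·1·4.863}·d^3_{1,-1}(0.8876)·e^{-i·-1·3.8175}. Compute d first:
c=cos(0.8876/2)=0.903127, s=sin(0.8876/2)=0.429374; N=√[24·2·2·24]=48.000000
k∈{0,1,2} keeps every argument non-negative
  k=0: (−1)^2·48.0000/(8)·0.9031^4·0.4294^2 = +0.735899
  k=1: (−1)^3·48.0000/(6)·0.9031^2·0.4294^4 = -0.221785
  k=2: (−1)^4·48.0000/(48)·0.9031^0·0.4294^6 = +0.006266
d^3_{1,-1}(0.8876) = +0.735899 -0.221785 +0.006266 = +0.520380
|D^3_{1,-1}|² = |d^3_{1,-1}(β)|² = (+0.520380)² = 0.270796 (the z-rotation phases have unit modulus)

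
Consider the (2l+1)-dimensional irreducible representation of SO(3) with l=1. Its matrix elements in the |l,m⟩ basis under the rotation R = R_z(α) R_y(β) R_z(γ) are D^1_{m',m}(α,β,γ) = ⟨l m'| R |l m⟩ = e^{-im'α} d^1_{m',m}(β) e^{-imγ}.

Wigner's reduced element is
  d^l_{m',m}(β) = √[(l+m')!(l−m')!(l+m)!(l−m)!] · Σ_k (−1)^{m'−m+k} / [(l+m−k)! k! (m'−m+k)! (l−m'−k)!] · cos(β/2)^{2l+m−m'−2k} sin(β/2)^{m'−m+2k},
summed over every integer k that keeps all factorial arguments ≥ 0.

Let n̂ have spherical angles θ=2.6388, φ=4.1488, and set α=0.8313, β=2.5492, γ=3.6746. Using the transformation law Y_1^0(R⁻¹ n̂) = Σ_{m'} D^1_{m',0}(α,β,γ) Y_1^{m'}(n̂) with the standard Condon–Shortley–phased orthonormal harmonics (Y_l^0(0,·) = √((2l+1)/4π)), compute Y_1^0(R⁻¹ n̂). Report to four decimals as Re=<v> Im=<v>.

Need the full column D^1_{m',0} for m'=−1..1 at α=0.8313, β=2.5492, γ=3.6746.
cos(β/2)=0.291884, sin(β/2)=0.956454
d^1_{-1,0}: single k=1 term ⇒ +0.394811;  D = +0.266070+0.291690i
d^1_{0,0}: k∈[0..1] ⇒ +0.085196 -0.914804 = -0.829607;  D = -0.829607+0.000000i
d^1_{1,0}: single k=0 term ⇒ -0.394811;  D = -0.266070+0.291690i
Y_1^{m'}(θ=2.6388,φ=4.1488) and Σ D·Y over m':
  (+0.2661+0.2917i)·(-0.0889+0.1407i)  (-0.8296+0.0000i)·(-0.4281+0.0000i)  (-0.2661+0.2917i)·(+0.0889+0.1407i)
Y_1^0(R⁻¹ n̂) = +0.225751+0.000000i

Re=0.2258 Im=0.0000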